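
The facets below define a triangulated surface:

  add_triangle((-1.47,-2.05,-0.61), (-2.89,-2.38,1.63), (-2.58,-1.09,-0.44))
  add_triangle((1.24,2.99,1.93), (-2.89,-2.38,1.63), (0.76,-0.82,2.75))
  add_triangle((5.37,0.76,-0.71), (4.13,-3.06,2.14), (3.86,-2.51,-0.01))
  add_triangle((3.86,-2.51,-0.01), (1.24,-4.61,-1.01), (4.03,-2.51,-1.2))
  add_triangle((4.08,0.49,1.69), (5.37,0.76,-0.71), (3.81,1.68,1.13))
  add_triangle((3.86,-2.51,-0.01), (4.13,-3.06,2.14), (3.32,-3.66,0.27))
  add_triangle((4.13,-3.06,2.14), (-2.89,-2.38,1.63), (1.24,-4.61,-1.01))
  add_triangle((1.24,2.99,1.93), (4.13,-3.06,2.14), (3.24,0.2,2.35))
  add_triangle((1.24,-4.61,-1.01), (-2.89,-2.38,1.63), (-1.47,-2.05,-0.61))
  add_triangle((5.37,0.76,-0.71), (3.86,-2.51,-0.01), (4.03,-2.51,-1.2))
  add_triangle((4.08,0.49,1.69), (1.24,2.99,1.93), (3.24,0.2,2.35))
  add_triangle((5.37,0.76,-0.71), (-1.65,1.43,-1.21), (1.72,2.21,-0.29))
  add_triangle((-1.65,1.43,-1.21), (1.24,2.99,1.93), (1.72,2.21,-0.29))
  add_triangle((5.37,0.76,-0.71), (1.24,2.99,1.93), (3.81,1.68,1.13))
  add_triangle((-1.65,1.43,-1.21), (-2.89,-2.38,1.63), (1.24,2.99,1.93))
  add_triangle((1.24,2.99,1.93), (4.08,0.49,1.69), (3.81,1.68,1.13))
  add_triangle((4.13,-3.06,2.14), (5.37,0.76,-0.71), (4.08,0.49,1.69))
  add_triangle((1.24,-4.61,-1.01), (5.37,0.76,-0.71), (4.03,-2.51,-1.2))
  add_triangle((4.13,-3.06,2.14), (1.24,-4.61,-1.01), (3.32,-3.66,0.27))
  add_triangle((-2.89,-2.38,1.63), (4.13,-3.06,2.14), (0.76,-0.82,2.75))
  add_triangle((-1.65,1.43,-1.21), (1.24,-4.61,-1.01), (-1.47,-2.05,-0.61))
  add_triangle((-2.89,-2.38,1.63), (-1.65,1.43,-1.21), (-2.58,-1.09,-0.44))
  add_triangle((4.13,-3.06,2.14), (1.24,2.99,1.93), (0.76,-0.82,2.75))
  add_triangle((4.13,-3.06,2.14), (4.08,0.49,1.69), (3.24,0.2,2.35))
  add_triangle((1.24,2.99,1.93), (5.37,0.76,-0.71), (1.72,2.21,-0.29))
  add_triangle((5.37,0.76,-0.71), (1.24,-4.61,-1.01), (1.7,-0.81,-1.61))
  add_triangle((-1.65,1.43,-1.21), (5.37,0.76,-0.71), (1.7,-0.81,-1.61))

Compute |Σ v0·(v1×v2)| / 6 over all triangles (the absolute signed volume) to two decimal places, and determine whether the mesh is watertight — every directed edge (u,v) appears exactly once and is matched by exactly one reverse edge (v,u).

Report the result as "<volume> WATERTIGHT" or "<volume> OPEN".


97.58 OPEN

Per-triangle v0·(v1×v2)/6:
  t1: +1.4835
  t2: +4.8456
  t3: +5.7153
  t4: +2.9825
  t5: +2.4041
  t6: +2.0099
  t7: +13.0892
  t8: +0.4989
  t9: +3.7778
  t10: +3.2044
  t11: +2.1294
  t12: +2.4205
  t13: +2.7728
  t14: +1.9775
  t15: +5.5620
  t16: +2.0432
  t17: +7.0619
  t18: -0.5250
  t19: +2.3198
  t20: +6.7798
  t21: +2.2095
  t22: +1.4789
  t23: +6.5671
  t24: +2.3821
  t25: +3.8432
  t26: +5.1374
  t27: +3.4053
Σ = +97.5762 → |volume| = 97.58

Directed edges: 81 total; 9 unmatched, e.g. (-2.58,-1.09,-0.44)→(-1.47,-2.05,-0.61) → open.


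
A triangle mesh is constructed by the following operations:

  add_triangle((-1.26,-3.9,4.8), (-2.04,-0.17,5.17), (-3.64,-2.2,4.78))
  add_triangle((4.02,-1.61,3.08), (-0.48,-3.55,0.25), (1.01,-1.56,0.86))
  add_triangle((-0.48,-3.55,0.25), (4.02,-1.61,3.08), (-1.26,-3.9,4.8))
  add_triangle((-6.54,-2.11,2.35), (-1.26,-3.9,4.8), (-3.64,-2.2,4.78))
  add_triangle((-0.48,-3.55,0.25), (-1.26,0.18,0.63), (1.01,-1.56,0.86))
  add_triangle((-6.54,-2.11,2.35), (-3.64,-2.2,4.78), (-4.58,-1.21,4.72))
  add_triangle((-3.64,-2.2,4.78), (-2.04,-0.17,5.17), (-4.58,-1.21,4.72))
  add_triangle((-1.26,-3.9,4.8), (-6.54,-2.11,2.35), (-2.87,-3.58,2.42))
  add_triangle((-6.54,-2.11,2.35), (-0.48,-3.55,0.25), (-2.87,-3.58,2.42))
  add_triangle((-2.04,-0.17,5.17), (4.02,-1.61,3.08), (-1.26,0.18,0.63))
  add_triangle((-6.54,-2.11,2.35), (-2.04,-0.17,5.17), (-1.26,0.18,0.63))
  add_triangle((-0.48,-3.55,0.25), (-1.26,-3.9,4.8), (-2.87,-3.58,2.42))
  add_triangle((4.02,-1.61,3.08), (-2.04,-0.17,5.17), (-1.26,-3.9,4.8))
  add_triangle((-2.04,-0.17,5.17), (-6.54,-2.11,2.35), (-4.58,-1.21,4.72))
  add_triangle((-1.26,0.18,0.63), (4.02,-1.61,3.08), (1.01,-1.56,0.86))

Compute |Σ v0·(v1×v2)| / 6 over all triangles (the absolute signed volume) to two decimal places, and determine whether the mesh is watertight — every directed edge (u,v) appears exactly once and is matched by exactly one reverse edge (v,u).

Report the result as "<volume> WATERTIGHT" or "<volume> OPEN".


Per-triangle v0·(v1×v2)/6:
  t1: +6.7714
  t2: +0.2622
  t3: +12.6324
  t4: +8.3613
  t5: -1.0343
  t6: +4.4498
  t7: +3.1895
  t8: +7.2881
  t9: +4.9150
  t10: -0.4094
  t11: +2.7422
  t12: +5.4486
  t13: +16.0571
  t14: +0.3414
  t15: -1.2164
Σ = +69.7989 → |volume| = 69.80

Directed edges: 45 total; 3 unmatched, e.g. (-0.48,-3.55,0.25)→(-1.26,0.18,0.63) → open.

69.80 OPEN


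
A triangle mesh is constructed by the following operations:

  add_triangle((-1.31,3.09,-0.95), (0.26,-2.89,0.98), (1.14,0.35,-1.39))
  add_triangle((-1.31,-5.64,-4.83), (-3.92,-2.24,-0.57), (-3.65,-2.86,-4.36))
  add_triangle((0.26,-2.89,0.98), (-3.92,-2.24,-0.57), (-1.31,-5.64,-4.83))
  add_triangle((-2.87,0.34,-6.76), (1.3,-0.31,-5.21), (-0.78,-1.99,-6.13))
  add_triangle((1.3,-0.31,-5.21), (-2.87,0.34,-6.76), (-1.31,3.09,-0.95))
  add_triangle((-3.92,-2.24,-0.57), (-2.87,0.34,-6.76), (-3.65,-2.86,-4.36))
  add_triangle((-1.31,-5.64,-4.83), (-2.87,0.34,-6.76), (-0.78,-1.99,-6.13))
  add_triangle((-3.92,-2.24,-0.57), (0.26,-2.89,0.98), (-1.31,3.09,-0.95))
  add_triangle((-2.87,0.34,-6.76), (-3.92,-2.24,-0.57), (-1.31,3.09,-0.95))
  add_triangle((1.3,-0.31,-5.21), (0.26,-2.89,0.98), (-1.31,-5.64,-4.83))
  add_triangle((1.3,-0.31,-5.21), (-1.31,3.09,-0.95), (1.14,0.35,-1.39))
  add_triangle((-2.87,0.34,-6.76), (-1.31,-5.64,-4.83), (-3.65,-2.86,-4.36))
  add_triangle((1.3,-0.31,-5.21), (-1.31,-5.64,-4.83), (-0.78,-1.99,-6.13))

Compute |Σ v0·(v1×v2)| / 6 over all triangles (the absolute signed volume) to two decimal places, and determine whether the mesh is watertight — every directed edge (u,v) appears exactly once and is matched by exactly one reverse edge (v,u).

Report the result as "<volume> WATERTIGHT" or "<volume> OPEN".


Per-triangle v0·(v1×v2)/6:
  t1: -0.5768
  t2: +9.8903
  t3: +12.2214
  t4: +7.9193
  t5: +11.4531
  t6: +8.1621
  t7: +10.1622
  t8: +0.8551
  t9: +14.9241
  t10: +8.7841
  t11: +2.7484
  t12: +14.4929
  t13: +7.1849
Σ = +108.2211 → |volume| = 108.22

Directed edges: 39 total; 3 unmatched, e.g. (0.26,-2.89,0.98)→(1.14,0.35,-1.39) → open.

108.22 OPEN


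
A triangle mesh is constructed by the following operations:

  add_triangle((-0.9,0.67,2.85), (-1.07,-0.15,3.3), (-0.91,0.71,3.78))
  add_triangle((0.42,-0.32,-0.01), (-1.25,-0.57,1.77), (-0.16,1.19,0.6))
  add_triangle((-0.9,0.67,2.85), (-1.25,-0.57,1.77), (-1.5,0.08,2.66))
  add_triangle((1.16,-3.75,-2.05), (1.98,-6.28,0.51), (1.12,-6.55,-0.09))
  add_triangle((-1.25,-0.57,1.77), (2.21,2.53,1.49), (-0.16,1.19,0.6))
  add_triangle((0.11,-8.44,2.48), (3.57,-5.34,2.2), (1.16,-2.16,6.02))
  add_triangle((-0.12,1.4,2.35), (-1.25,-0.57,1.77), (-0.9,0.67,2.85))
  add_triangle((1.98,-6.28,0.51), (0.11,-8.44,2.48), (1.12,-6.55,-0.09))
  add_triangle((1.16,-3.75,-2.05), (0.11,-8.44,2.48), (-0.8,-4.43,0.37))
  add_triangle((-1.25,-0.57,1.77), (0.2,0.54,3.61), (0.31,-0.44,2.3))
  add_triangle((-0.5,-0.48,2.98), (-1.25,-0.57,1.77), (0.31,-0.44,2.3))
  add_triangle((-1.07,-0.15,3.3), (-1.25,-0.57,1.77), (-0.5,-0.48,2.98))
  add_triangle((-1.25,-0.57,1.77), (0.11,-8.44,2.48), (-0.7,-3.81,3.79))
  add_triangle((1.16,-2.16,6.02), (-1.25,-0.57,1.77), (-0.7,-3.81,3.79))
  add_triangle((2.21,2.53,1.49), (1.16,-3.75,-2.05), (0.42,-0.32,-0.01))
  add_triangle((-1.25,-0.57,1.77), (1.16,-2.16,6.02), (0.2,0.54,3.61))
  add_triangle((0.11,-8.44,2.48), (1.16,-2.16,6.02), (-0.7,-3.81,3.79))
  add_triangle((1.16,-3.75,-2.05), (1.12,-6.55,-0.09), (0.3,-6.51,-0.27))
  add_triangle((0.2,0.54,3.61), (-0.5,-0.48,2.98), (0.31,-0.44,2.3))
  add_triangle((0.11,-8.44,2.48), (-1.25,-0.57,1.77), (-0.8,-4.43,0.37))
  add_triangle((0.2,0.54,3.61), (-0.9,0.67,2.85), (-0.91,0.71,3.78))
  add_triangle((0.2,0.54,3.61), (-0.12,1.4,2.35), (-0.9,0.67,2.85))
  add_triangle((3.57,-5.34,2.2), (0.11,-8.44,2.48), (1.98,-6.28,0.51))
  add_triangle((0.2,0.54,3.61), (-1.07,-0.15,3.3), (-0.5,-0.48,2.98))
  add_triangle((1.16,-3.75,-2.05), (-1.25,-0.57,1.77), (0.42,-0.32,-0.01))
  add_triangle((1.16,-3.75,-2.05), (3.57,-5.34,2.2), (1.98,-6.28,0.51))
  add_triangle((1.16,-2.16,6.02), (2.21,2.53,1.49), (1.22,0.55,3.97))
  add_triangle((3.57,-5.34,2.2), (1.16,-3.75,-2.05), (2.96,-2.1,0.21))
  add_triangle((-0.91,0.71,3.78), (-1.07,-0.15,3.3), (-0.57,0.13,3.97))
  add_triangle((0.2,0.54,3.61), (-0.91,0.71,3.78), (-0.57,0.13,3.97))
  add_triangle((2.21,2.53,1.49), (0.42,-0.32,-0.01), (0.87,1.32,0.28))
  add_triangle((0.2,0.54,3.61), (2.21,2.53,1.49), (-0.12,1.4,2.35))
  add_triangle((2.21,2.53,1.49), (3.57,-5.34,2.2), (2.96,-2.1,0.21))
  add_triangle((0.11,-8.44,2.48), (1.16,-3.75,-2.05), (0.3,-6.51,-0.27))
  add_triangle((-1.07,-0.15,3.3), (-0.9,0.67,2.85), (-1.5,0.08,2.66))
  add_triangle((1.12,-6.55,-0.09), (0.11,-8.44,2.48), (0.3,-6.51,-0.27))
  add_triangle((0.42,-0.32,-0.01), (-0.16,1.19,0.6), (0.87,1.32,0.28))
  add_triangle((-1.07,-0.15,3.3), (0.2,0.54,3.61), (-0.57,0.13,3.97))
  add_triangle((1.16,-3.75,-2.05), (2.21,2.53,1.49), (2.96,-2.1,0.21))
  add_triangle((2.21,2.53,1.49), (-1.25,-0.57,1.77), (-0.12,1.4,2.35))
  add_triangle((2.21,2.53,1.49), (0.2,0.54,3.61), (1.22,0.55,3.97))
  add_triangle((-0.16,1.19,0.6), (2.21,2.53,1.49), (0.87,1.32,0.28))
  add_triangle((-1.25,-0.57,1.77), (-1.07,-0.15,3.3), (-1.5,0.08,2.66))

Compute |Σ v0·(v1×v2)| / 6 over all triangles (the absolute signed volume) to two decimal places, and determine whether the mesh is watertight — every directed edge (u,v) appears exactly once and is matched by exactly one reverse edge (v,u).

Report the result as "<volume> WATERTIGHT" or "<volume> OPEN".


96.31 OPEN

Per-triangle v0·(v1×v2)/6:
  t1: +0.1271
  t2: -0.1936
  t3: -0.1301
  t4: +2.3147
  t5: +1.0970
  t6: +25.5122
  t7: -0.0132
  t8: +3.4359
  t9: +5.2592
  t10: -0.7276
  t11: +0.1314
  t12: +0.2537
  t13: +3.0336
  t14: +4.0047
  t15: -0.2870
  t16: +2.8974
  t17: +9.9306
  t18: +1.8763
  t19: +0.4154
  t20: +3.5815
  t21: +0.0721
  t22: +0.6307
  t23: +8.2595
  t24: +0.4403
  t25: -0.5647
  t26: +4.6075
  t27: +2.4102
  t28: +5.7641
  t29: +0.2940
  t30: +0.3811
  t31: +0.1254
  t32: +1.6894
  t33: +5.7819
  t34: -2.4579
  t35: +0.2830
  t36: +2.5672
  t37: -0.0603
  t38: -0.0437
  t39: +2.3856
  t40: -0.7086
  t41: +1.4443
  t42: +0.2395
  t43: +0.2464
Σ = +96.3060 → |volume| = 96.31

Directed edges: 129 total; 9 unmatched, e.g. (3.57,-5.34,2.2)→(1.16,-2.16,6.02) → open.


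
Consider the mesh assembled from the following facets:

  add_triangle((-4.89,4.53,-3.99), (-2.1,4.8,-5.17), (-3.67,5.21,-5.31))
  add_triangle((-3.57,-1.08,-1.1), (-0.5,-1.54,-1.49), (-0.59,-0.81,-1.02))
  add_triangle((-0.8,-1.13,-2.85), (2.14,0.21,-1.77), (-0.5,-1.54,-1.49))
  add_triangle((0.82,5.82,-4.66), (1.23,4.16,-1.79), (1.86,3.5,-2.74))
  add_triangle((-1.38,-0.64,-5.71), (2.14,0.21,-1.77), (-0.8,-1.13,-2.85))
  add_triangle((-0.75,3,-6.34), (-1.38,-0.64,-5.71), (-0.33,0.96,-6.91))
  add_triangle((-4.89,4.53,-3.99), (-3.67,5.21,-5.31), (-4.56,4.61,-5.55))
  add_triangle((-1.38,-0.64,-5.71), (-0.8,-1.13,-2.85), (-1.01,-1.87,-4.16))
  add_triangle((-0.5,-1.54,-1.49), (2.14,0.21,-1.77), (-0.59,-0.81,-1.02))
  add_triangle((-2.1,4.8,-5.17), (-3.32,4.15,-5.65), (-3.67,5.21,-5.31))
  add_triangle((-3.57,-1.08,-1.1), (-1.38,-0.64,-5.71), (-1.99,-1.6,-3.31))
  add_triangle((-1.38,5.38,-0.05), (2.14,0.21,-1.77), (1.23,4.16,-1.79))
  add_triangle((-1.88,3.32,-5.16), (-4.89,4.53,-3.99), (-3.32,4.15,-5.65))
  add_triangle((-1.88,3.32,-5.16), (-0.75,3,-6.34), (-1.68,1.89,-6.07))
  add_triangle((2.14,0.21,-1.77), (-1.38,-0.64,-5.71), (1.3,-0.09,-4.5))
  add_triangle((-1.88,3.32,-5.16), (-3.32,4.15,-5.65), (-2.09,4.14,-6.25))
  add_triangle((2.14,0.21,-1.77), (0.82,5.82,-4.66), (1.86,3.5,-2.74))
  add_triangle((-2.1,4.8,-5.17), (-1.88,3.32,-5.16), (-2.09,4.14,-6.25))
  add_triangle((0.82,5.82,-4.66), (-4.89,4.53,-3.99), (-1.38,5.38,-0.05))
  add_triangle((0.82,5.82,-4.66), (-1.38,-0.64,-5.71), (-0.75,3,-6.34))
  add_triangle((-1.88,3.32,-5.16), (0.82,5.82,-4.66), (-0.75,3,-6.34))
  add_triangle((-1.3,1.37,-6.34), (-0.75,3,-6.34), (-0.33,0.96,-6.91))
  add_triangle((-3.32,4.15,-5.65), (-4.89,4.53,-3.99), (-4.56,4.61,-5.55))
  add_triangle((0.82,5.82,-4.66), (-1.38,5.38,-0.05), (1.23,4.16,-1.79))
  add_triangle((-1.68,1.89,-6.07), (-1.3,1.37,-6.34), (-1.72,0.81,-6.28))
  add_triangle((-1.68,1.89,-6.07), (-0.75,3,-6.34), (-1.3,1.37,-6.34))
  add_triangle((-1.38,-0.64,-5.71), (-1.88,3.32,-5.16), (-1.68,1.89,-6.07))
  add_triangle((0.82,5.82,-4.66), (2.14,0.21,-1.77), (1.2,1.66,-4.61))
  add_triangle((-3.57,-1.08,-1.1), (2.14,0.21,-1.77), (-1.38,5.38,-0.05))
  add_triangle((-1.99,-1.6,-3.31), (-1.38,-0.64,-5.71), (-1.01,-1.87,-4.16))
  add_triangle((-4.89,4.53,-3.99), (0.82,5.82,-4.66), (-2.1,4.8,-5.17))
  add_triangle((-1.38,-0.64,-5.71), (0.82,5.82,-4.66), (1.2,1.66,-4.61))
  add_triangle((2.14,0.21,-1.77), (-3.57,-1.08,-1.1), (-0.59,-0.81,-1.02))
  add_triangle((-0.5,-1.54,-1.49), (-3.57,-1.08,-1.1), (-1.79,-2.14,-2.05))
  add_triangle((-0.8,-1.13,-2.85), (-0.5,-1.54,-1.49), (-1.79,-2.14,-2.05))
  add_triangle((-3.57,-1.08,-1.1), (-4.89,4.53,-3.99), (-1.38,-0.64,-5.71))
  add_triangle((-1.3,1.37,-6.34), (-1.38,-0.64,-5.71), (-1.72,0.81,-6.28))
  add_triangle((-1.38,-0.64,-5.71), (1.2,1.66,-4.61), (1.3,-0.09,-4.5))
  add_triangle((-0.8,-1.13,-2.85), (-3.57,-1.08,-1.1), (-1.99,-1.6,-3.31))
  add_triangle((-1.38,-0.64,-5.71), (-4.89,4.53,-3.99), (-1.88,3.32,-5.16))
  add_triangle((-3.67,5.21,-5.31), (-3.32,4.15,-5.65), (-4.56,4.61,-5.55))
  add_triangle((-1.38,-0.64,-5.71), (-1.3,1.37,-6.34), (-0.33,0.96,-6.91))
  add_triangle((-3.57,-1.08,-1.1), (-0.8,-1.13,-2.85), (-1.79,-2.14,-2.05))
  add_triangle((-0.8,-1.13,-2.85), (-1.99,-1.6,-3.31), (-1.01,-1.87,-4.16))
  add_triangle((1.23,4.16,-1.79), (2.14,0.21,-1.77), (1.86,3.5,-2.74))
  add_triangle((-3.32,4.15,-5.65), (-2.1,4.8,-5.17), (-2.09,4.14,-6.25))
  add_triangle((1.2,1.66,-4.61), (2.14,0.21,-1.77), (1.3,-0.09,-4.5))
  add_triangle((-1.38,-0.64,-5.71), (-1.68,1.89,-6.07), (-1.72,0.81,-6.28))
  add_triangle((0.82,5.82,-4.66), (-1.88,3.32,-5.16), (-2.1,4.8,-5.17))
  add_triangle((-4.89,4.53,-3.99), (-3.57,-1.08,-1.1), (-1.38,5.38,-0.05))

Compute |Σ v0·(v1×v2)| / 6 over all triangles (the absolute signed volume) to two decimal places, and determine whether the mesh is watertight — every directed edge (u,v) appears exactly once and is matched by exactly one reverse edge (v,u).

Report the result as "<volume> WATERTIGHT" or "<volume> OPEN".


126.27 WATERTIGHT

Per-triangle v0·(v1×v2)/6:
  t1: +0.2875
  t2: -0.1906
  t3: +1.1535
  t4: +2.0040
  t5: +1.9375
  t6: -3.4407
  t7: +1.9708
  t8: -0.1450
  t9: -0.2913
  t10: +1.6758
  t11: +2.7810
  t12: -0.1965
  t13: -0.6082
  t14: +2.2105
  t15: +0.0847
  t16: +0.2116
  t17: +2.2516
  t18: -0.2592
  t19: +23.5841
  t20: +2.1511
  t21: +6.1223
  t22: +2.1819
  t23: -0.6773
  t24: +5.8548
  t25: +0.5158
  t26: +1.0860
  t27: +0.7580
  t28: +5.2151
  t29: -8.2825
  t30: +1.5844
  t31: +6.1370
  t32: +9.9360
  t33: -0.6947
  t34: -0.0324
  t35: +0.4961
  t36: +19.2248
  t37: +0.7351
  t38: +4.0333
  t39: -0.1211
  t40: +11.5661
  t41: +1.3256
  t42: +2.2699
  t43: +1.6845
  t44: -0.1327
  t45: +0.8169
  t46: +1.8922
  t47: +2.1646
  t48: -0.1878
  t49: +3.7158
  t50: +9.9076
Σ = +126.2674 → |volume| = 126.27

Directed edges: 150 total, each appears once with its reverse present → watertight.


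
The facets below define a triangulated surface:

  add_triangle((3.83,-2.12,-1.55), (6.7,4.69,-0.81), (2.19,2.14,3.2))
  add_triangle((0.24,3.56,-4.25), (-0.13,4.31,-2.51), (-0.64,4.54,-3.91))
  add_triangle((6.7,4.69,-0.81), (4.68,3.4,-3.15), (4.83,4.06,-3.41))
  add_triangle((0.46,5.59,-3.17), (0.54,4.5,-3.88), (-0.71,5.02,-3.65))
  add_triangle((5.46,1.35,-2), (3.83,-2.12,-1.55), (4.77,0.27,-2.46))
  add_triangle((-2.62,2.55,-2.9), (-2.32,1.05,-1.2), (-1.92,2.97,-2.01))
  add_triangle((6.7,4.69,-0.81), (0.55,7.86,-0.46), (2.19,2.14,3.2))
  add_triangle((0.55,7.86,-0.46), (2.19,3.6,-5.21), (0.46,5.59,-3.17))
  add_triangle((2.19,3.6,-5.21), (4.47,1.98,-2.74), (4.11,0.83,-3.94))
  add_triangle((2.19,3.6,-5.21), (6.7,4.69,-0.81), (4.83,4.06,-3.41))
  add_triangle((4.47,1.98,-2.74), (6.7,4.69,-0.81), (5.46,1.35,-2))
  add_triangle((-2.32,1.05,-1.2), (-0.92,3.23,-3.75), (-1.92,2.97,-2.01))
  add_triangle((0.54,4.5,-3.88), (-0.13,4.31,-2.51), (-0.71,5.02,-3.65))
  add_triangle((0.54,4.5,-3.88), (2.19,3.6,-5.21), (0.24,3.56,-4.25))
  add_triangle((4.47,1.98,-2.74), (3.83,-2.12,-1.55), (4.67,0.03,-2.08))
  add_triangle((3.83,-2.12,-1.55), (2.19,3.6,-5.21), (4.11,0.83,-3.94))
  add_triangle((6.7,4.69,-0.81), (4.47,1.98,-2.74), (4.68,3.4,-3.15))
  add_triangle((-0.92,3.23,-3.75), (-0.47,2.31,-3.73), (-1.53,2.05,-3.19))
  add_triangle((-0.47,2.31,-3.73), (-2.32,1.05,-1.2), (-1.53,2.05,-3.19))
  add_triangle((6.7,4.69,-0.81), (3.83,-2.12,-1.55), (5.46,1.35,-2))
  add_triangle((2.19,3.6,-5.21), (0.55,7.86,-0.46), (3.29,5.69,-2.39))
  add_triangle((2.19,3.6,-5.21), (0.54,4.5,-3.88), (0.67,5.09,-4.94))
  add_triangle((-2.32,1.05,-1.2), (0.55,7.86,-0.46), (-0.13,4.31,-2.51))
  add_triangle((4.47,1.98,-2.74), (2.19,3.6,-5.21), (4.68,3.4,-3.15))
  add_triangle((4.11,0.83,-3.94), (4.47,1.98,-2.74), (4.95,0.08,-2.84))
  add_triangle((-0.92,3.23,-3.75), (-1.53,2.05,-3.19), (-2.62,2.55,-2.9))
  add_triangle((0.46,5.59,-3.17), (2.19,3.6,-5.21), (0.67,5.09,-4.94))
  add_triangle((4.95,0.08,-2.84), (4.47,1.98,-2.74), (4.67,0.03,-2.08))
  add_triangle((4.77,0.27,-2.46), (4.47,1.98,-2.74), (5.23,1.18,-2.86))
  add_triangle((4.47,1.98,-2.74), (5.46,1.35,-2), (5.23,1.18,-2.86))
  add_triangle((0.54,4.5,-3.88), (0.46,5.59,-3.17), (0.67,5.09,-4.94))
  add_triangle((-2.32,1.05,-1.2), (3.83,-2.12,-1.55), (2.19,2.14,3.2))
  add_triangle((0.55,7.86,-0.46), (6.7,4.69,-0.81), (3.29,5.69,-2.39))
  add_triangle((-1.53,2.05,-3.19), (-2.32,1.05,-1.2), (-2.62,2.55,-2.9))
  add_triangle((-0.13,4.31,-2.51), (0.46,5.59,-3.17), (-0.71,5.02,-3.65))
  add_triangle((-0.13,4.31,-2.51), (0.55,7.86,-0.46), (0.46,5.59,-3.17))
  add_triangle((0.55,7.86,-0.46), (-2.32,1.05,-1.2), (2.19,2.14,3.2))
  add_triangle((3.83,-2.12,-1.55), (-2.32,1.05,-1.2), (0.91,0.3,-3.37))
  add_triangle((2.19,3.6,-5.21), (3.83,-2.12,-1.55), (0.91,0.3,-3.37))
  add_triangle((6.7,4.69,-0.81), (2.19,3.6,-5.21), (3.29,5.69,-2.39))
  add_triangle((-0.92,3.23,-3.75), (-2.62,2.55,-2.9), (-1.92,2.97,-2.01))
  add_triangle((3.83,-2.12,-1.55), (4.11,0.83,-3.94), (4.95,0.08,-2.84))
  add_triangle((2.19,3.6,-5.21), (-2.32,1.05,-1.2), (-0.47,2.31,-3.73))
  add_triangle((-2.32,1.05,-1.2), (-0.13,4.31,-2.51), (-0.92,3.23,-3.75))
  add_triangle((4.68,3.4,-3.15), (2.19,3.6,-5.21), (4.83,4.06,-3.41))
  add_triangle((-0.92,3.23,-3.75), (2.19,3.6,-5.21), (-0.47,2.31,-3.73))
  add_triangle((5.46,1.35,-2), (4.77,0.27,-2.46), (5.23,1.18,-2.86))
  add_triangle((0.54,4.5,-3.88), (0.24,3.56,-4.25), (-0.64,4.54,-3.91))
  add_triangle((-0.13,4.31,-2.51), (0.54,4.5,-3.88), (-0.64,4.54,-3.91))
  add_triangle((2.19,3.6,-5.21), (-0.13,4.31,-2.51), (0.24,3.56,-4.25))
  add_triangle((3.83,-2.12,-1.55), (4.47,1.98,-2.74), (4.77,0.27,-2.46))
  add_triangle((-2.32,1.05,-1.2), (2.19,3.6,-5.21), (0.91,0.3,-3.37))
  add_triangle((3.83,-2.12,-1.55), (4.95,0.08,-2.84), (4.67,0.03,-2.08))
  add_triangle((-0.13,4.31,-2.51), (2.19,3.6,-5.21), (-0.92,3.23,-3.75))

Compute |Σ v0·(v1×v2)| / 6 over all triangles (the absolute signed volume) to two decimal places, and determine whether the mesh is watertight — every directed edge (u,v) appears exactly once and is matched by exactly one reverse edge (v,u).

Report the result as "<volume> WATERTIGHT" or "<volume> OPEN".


173.88 WATERTIGHT

Per-triangle v0·(v1×v2)/6:
  t1: +17.8382
  t2: -1.1025
  t3: +1.5681
  t4: +1.5167
  t5: +1.8675
  t6: +0.7186
  t7: +29.1874
  t8: +6.7669
  t9: +5.6376
  t10: +2.7734
  t11: +4.3526
  t12: -1.5536
  t13: -0.8580
  t14: +1.8522
  t15: -1.0137
  t16: +1.5761
  t17: +3.6202
  t18: +0.6158
  t19: -0.1148
  t20: +4.1829
  t21: +13.7165
  t22: -0.6334
  t23: +6.4354
  t24: +3.2724
  t25: +2.3793
  t26: +0.8565
  t27: +2.8818
  t28: +0.9367
  t29: +0.0820
  t30: +0.8652
  t31: -0.0139
  t32: -3.9661
  t33: +15.1412
  t34: +0.4544
  t35: +0.2938
  t36: +1.8109
  t37: +7.3831
  t38: +1.5460
  t39: +7.0025
  t40: +14.1052
  t41: +1.4311
  t42: +2.4398
  t43: -1.0465
  t44: +2.7244
  t45: +1.3565
  t46: +1.7100
  t47: +0.7080
  t48: +1.0496
  t49: +1.0696
  t50: -2.8173
  t51: +0.2238
  t52: +5.0723
  t53: +1.0546
  t54: +4.9256
Σ = +173.8829 → |volume| = 173.88

Directed edges: 162 total, each appears once with its reverse present → watertight.


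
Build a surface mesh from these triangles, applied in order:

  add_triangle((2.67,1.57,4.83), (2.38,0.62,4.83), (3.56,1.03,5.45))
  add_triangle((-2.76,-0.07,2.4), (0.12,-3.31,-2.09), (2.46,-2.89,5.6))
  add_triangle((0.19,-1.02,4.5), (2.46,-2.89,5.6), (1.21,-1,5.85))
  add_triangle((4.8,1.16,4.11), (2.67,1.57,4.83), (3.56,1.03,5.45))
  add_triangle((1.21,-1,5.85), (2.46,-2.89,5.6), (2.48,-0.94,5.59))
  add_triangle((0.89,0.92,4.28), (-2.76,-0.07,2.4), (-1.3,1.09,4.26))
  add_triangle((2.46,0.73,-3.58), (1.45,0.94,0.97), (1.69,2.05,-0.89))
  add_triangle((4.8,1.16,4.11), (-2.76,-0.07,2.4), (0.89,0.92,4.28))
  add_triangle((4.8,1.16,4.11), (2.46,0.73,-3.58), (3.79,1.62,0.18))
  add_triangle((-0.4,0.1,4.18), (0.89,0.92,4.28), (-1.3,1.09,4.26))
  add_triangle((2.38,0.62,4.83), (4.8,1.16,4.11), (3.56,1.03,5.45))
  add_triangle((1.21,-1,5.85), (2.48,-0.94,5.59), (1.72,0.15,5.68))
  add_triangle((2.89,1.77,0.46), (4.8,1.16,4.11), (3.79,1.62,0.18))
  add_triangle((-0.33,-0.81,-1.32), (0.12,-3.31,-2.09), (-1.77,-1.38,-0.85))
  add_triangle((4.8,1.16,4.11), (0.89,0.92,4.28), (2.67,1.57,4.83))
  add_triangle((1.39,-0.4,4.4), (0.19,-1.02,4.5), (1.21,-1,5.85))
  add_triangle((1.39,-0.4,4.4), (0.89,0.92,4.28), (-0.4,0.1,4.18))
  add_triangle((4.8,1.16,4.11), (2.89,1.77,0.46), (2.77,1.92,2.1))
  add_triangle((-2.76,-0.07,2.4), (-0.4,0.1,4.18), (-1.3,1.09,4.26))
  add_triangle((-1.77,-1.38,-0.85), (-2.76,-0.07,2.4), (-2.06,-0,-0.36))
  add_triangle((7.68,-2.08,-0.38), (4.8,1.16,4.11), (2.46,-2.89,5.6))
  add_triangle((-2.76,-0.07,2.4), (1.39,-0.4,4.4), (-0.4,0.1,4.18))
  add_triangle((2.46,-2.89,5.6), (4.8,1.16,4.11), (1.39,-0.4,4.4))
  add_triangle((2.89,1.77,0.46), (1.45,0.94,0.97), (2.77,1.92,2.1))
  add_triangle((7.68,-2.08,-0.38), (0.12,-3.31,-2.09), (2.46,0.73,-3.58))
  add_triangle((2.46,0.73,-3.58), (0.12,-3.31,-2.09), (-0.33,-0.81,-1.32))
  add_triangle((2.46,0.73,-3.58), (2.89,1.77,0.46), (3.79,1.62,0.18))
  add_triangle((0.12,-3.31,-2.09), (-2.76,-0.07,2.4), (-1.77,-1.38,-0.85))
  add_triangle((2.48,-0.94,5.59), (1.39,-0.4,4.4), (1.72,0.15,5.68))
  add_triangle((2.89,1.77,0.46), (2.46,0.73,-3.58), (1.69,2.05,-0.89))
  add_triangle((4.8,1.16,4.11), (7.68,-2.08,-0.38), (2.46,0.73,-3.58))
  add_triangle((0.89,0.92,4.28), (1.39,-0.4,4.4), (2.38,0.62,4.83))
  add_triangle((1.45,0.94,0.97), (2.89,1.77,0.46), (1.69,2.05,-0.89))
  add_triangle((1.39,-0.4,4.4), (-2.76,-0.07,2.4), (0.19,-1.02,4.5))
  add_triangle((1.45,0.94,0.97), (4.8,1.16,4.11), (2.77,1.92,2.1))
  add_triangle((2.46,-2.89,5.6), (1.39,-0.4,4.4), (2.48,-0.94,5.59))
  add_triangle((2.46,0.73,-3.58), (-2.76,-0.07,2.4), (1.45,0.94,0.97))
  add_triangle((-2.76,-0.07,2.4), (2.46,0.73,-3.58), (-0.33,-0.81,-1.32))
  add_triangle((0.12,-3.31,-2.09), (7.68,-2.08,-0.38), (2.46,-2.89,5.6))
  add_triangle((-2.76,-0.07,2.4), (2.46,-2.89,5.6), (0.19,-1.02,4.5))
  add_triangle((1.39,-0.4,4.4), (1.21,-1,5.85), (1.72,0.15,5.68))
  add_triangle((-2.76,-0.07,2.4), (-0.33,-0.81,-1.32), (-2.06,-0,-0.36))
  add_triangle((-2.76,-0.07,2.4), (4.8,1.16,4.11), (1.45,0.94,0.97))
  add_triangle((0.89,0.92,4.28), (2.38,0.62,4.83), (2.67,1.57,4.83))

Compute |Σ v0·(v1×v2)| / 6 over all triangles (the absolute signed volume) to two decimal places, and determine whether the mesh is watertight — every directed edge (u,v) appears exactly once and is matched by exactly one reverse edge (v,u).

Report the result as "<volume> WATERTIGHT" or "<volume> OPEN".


152.56 OPEN

Per-triangle v0·(v1×v2)/6:
  t1: +0.5916
  t2: +14.4911
  t3: +1.7142
  t4: +1.4315
  t5: +2.5143
  t6: -1.3187
  t7: -1.6276
  t8: -1.0060
  t9: +2.8707
  t10: +1.4029
  t11: +0.2928
  t12: +1.4385
  t13: +1.4929
  t14: +0.8161
  t15: -1.1680
  t16: +0.1370
  t17: +1.4890
  t18: +1.7825
  t19: +1.8210
  t20: +1.3786
  t21: +30.3913
  t22: +1.0514
  t23: +6.8909
  t24: -0.0381
  t25: +18.2328
  t26: +1.9102
  t27: +1.1831
  t28: +2.4215
  t29: -0.3254
  t30: +2.3751
  t31: +18.6593
  t32: +1.1789
  t33: +0.3904
  t34: +1.7100
  t35: -0.1435
  t36: -1.0280
  t37: +1.2838
  t38: +1.0248
  t39: +29.9358
  t40: +2.6875
  t41: -0.3373
  t42: -0.8319
  t43: +2.3764
  t44: +1.0187
Σ = +152.5622 → |volume| = 152.56

Directed edges: 132 total; 6 unmatched, e.g. (2.38,0.62,4.83)→(4.8,1.16,4.11) → open.


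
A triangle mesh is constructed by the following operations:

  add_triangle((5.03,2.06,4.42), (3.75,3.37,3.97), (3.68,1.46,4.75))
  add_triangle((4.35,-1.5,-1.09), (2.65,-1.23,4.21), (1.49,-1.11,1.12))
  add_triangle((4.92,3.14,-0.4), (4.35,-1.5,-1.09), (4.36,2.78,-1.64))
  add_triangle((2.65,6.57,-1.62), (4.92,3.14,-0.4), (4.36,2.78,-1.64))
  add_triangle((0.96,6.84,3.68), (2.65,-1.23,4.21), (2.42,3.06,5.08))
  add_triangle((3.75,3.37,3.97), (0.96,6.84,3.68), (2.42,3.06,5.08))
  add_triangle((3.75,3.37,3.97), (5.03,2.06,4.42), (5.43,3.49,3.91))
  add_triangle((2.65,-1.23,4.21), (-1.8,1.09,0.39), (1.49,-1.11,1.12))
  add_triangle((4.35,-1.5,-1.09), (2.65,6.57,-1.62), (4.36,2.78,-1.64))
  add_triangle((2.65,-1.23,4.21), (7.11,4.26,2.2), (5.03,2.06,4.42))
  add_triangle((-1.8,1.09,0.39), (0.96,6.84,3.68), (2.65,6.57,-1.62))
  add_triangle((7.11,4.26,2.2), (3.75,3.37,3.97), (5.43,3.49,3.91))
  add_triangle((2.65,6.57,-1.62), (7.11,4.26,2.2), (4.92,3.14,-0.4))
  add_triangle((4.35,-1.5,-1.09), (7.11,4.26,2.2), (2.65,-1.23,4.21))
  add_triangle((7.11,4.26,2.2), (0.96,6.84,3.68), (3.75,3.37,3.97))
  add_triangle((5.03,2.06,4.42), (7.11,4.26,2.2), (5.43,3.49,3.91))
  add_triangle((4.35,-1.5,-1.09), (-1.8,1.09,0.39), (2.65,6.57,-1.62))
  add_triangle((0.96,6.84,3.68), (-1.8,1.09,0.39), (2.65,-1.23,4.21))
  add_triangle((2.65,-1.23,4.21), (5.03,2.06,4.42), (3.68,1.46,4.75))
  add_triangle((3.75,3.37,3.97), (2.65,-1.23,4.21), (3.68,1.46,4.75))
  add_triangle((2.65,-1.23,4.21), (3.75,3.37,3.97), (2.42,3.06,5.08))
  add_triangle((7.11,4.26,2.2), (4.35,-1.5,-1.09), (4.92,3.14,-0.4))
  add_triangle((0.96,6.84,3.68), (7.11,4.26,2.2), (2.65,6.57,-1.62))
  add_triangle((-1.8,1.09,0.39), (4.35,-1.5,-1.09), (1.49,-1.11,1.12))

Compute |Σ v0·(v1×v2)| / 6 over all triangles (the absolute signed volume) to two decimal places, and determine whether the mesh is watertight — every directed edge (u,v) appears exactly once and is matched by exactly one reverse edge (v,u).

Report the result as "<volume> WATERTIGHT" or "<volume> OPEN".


165.85 WATERTIGHT

Per-triangle v0·(v1×v2)/6:
  t1: +2.3582
  t2: +1.7644
  t3: +4.5061
  t4: +5.1458
  t5: +0.0061
  t6: +7.9331
  t7: +2.0410
  t8: +0.4603
  t9: -0.0018
  t10: +5.7303
  t11: +11.8634
  t12: +2.1801
  t13: +10.7940
  t14: +24.6298
  t15: +16.3558
  t16: +3.3230
  t17: +0.0059
  t18: +10.2144
  t19: +2.8688
  t20: -0.3064
  t21: +6.4607
  t22: +9.9089
  t23: +38.0867
  t24: -0.4817
Σ = +165.8468 → |volume| = 165.85

Directed edges: 72 total, each appears once with its reverse present → watertight.


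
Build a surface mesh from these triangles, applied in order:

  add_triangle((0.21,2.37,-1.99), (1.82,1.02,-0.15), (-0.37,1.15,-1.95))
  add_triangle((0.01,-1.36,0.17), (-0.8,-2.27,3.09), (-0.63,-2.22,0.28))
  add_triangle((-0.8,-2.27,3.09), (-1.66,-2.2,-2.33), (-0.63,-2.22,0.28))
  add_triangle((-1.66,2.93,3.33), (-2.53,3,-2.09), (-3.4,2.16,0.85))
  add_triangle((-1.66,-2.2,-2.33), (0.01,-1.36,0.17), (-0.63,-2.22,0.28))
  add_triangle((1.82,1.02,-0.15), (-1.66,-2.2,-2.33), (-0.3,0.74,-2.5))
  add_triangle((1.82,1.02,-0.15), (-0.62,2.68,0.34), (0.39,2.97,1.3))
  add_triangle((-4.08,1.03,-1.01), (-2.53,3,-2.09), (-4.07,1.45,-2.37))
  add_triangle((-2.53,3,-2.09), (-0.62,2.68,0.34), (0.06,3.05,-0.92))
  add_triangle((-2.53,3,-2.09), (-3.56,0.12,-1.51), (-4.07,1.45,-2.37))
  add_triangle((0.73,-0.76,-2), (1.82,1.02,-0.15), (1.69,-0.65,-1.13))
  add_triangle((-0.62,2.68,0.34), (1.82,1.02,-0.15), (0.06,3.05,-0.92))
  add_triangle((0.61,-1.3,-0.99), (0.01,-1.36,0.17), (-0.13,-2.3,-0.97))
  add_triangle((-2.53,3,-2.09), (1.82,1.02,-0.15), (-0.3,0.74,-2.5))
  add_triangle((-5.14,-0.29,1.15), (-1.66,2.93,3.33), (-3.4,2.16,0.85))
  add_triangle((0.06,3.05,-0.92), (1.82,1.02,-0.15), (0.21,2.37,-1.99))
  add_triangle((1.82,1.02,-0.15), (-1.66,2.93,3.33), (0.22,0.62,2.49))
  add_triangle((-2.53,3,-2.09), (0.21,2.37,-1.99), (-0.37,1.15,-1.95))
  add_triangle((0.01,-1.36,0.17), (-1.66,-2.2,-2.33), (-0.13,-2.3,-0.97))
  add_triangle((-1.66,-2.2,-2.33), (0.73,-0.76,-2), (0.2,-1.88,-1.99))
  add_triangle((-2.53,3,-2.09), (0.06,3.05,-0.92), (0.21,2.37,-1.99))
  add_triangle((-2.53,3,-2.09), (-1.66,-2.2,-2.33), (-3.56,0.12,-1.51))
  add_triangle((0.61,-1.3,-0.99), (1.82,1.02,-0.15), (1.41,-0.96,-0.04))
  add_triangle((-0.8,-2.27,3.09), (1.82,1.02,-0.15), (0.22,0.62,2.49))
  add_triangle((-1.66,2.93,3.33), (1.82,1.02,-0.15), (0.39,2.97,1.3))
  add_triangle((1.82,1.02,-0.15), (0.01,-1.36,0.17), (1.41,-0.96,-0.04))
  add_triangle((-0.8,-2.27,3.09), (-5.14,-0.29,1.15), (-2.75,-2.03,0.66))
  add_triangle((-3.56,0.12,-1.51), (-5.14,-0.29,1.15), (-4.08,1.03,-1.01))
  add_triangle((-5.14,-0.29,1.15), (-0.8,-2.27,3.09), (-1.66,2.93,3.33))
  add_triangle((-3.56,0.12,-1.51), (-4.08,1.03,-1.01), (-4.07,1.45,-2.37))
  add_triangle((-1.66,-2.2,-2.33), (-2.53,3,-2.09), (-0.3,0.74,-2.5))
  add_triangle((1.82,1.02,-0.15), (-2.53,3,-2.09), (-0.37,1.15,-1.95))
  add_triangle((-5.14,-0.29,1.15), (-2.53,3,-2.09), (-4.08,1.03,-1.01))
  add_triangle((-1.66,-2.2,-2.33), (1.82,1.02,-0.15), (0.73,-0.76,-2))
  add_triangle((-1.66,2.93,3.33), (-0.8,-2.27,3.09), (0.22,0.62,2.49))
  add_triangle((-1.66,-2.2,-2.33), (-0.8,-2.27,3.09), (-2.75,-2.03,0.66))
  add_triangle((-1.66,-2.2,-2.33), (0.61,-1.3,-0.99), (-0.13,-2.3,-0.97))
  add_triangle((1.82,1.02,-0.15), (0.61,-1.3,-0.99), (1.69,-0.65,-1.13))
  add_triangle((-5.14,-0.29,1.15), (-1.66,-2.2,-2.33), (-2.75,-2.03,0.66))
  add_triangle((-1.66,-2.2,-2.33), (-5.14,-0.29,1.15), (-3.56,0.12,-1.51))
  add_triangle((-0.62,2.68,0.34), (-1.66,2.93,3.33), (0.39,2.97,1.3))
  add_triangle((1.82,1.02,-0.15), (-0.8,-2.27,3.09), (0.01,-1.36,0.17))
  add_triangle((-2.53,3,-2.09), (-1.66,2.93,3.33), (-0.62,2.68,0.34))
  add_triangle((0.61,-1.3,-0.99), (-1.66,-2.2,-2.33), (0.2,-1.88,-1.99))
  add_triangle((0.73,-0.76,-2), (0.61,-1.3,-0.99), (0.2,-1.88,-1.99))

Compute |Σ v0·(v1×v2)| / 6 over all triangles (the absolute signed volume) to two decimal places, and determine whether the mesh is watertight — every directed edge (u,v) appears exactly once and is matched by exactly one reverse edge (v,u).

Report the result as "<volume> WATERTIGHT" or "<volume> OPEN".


88.77 OPEN

Per-triangle v0·(v1×v2)/6:
  t1: +0.5409
  t2: +0.4107
  t3: +1.2247
  t4: +5.1938
  t5: +0.3826
  t6: +1.6519
  t7: +0.9822
  t8: +1.7672
  t9: +1.9166
  t10: -0.3211
  t11: +0.5884
  t12: +1.1047
  t13: +0.2095
  t14: +2.7502
  t15: +5.7295
  t16: +1.1798
  t17: +2.4558
  t18: +1.1671
  t19: +0.3910
  t20: +0.7098
  t21: +1.7766
  t22: +4.1730
  t23: +0.5369
  t24: +1.8415
  t25: +1.1051
  t26: +0.0591
  t27: +4.5902
  t28: +1.9615
  t29: +13.1793
  t30: +0.9021
  t31: +4.1139
  t32: -1.7077
  t33: +2.3094
  t34: +0.1277
  t35: +3.4005
  t36: +3.3947
  t37: +0.6274
  t38: +0.0381
  t39: +4.4195
  t40: +4.9044
  t41: +1.8282
  t42: +1.1583
  t43: +3.5098
  t44: +0.2289
  t45: +0.2552
Σ = +88.7690 → |volume| = 88.77

Directed edges: 135 total; 9 unmatched, e.g. (-2.53,3,-2.09)→(-3.4,2.16,0.85) → open.


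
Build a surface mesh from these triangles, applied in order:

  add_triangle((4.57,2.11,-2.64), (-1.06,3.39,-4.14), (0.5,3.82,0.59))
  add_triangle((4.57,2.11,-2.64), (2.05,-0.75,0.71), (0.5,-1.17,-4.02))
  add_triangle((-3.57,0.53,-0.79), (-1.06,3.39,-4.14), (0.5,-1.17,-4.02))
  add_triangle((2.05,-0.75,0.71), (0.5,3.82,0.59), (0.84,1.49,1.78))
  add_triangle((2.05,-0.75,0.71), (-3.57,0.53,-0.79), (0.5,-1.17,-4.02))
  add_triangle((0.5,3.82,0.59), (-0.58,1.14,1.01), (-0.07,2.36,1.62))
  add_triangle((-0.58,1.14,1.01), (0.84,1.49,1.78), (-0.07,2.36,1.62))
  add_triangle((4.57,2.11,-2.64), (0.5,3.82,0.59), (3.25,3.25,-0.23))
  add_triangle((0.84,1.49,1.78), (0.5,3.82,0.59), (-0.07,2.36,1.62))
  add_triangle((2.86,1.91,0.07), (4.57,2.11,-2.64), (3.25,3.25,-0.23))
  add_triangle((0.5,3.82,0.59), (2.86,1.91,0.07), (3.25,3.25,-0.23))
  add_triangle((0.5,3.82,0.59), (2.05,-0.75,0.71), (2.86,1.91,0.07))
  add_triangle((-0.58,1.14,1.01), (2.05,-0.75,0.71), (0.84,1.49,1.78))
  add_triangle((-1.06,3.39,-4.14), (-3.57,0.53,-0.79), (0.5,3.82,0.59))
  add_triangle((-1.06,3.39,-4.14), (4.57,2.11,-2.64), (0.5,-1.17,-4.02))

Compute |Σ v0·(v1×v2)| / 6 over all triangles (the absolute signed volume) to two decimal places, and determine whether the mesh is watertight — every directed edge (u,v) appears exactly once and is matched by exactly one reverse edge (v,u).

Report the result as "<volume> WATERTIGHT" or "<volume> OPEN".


Per-triangle v0·(v1×v2)/6:
  t1: +15.5884
  t2: +6.8424
  t3: +10.4912
  t4: +1.7806
  t5: +1.2625
  t6: +0.3817
  t7: +0.2418
  t8: +3.3327
  t9: +0.8894
  t10: +1.5550
  t11: +0.8117
  t12: +1.6800
  t13: +0.2715
  t14: +9.9712
  t15: +16.0956
Σ = +71.1957 → |volume| = 71.20

Directed edges: 45 total; 7 unmatched, e.g. (4.57,2.11,-2.64)→(2.05,-0.75,0.71) → open.

71.20 OPEN


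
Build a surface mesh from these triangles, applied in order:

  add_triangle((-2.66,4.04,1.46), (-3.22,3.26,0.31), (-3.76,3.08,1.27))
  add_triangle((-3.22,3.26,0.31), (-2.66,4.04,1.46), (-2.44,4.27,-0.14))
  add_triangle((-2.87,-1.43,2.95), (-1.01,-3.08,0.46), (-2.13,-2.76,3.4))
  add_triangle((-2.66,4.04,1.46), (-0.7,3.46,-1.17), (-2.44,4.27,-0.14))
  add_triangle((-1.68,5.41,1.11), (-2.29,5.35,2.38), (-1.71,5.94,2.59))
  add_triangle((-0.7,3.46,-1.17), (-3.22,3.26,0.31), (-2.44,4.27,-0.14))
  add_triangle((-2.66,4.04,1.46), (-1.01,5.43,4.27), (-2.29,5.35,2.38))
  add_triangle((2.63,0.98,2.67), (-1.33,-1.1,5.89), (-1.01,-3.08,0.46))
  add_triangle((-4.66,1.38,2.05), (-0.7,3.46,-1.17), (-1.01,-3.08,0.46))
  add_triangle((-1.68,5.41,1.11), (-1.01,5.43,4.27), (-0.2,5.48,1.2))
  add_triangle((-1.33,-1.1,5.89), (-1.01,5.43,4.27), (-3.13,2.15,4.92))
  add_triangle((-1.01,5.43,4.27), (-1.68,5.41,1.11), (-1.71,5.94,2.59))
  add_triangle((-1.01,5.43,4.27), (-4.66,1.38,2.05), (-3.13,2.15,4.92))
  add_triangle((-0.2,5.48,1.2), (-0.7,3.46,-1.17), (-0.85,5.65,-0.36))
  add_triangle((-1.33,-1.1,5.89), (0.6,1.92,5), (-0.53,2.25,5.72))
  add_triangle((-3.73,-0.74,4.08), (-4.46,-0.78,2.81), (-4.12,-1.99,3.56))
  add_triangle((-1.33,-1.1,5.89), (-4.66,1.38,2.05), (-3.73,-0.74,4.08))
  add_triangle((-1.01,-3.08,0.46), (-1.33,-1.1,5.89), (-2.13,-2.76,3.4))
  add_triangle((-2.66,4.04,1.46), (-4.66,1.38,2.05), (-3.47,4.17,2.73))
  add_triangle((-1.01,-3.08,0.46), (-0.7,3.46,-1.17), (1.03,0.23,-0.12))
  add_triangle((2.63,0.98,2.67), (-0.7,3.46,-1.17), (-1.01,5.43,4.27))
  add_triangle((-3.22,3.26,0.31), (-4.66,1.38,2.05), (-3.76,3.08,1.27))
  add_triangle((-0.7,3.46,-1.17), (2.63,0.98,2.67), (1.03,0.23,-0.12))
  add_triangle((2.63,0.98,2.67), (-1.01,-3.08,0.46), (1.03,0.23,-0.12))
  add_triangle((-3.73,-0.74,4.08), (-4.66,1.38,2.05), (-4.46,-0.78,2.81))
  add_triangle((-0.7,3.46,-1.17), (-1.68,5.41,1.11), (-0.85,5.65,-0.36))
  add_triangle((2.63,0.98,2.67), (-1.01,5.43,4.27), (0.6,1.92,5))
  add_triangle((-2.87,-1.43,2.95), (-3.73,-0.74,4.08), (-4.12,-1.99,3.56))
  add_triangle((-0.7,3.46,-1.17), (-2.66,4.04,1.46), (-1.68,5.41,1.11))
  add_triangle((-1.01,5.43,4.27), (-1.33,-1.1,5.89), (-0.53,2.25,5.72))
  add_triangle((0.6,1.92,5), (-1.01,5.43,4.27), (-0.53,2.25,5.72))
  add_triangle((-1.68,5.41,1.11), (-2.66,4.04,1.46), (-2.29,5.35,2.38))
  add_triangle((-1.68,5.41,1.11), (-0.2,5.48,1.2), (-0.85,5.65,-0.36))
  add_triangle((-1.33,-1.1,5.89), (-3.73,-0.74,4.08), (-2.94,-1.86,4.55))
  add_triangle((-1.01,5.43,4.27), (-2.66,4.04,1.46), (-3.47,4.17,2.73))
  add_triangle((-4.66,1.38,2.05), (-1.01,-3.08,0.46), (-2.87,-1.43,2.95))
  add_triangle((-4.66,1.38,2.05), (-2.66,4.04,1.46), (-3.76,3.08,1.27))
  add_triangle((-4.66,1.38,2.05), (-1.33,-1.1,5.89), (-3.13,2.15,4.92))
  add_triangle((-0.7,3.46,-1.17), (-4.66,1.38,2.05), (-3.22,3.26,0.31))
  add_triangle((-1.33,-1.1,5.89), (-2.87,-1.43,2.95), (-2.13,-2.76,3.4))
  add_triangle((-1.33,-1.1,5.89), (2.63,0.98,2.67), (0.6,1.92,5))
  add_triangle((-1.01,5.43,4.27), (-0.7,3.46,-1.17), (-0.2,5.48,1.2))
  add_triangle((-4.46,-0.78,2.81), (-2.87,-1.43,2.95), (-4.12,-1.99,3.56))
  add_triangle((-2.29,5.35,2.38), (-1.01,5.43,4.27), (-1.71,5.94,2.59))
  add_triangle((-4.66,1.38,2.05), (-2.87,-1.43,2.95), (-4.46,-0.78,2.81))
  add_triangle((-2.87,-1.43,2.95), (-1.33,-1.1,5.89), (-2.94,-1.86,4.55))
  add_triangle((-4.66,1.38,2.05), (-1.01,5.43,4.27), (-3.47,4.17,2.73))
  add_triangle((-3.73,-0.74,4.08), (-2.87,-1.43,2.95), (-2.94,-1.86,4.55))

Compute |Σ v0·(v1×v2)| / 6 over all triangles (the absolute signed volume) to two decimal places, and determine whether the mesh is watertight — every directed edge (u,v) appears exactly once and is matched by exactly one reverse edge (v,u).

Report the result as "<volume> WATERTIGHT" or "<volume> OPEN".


Per-triangle v0·(v1×v2)/6:
  t1: +1.1259
  t2: +1.4338
  t3: +1.9619
  t4: +1.1831
  t5: +0.9329
  t6: +0.6416
  t7: +1.1438
  t8: +8.1869
  t9: +3.8391
  t10: +4.2272
  t11: +12.2049
  t12: +0.4531
  t13: +10.4850
  t14: +0.2965
  t15: +3.4985
  t16: +1.5696
  t17: +4.7700
  t18: +2.1137
  t19: +2.3326
  t20: +0.4008
  t21: +9.8057
  t22: +1.0020
  t23: +1.9321
  t24: +1.4816
  t25: +2.7648
  t26: +1.0203
  t27: +7.2377
  t28: +0.3684
  t29: +2.1692
  t30: +4.8052
  t31: +3.7742
  t32: +1.2673
  t33: +2.1188
  t34: +2.8267
  t35: +3.2380
  t36: +4.4008
  t37: +1.4128
  t38: +9.1501
  t39: -0.1479
  t40: +3.4219
  t41: +6.5471
  t42: -3.0437
  t43: -0.4122
  t44: +1.4381
  t45: -1.2517
  t46: -0.5352
  t47: +4.5410
  t48: +0.8640
Σ = +134.9982 → |volume| = 135.00

Directed edges: 144 total, each appears once with its reverse present → watertight.

135.00 WATERTIGHT


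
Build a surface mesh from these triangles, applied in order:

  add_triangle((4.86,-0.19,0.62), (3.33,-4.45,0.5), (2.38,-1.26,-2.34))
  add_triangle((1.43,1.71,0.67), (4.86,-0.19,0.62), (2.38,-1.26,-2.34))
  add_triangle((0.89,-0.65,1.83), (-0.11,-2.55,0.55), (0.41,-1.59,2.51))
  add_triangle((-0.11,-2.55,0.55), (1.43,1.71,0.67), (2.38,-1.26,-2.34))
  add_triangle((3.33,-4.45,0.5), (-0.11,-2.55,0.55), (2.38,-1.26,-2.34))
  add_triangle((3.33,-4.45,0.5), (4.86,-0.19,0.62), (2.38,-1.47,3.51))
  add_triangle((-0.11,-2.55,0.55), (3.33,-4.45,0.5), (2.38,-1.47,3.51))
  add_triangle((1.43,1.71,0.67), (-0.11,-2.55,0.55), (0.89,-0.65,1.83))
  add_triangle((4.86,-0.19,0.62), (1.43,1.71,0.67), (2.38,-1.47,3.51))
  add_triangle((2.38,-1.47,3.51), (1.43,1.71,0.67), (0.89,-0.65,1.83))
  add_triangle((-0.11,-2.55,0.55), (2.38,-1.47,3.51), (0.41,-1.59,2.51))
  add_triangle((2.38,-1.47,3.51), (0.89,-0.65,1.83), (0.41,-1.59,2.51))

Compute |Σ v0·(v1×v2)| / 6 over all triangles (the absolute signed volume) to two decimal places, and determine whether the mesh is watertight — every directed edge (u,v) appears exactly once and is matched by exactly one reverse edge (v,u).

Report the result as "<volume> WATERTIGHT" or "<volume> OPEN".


36.22 WATERTIGHT

Per-triangle v0·(v1×v2)/6:
  t1: +9.3212
  t2: +3.3205
  t3: -0.5018
  t4: -2.5802
  t5: +3.4337
  t6: +11.1354
  t7: +5.2568
  t8: -0.5687
  t9: +5.1302
  t10: +0.4750
  t11: +1.6009
  t12: +0.1986
Σ = +36.2216 → |volume| = 36.22

Directed edges: 36 total, each appears once with its reverse present → watertight.


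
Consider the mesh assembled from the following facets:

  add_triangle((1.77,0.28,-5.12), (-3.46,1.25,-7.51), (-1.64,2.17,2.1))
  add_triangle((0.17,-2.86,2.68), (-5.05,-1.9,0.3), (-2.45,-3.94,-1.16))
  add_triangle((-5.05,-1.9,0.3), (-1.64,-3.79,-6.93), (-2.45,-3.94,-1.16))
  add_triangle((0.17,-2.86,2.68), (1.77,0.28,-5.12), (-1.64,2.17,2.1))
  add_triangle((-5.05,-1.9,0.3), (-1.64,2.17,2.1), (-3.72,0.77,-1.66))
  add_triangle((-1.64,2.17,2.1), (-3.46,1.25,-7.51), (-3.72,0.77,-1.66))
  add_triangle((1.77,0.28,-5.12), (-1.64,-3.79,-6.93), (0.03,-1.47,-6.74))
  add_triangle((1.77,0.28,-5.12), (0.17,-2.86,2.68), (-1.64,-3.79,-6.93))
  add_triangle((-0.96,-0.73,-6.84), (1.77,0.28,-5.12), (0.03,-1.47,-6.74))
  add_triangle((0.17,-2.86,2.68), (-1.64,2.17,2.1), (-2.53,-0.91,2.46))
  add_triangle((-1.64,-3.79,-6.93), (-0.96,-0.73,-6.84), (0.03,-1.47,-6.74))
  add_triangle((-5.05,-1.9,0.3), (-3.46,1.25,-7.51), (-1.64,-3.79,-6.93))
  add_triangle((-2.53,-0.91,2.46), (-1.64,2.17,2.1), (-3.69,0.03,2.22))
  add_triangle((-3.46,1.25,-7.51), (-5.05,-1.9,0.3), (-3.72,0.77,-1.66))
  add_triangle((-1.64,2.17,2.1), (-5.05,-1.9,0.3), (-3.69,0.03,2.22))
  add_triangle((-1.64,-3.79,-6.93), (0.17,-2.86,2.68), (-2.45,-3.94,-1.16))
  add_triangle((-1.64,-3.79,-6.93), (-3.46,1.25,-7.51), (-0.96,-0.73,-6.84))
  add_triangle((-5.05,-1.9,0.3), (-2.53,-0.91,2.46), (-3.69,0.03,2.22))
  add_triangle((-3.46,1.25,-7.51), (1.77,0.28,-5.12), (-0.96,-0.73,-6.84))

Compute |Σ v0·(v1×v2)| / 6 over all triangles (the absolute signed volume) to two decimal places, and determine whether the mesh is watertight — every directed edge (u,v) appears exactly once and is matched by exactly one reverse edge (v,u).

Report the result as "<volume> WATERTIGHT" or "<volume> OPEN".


157.14 OPEN

Per-triangle v0·(v1×v2)/6:
  t1: +11.1534
  t2: +10.0467
  t3: +14.3654
  t4: +0.0215
  t5: +8.0692
  t6: +7.7083
  t7: +1.8507
  t8: +13.2454
  t9: +3.0491
  t10: +3.9337
  t11: +3.9650
  t12: +35.6982
  t13: +1.8811
  t14: +10.0493
  t15: +2.3028
  t16: +9.0967
  t17: +9.9274
  t18: +2.6867
  t19: +8.0869
Σ = +157.1374 → |volume| = 157.14

Directed edges: 57 total; 3 unmatched, e.g. (0.17,-2.86,2.68)→(-5.05,-1.9,0.3) → open.
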